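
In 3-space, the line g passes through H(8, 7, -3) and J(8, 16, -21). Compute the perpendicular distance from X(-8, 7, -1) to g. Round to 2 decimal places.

A direction vector for g is J − H = (0, 9, -18).
Taking (8, 7, -3) on g with direction v = (0, 9, -18): w = X − (8, 7, -3) = (-16, 0, 2), and w × v = (-18, -288, -144).
Distance = |w × v| / |v| = √104004 / √405 ≈ 16.02.

16.02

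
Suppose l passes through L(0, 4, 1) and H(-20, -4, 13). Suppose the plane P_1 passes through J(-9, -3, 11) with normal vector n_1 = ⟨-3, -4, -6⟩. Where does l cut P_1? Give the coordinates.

(5, 6, -2)

A direction vector for l is H − L = (-20, -8, 12).
P_1: n_1·r = n_1·J gives -3x - 4y - 6z = -27.
Substitute r = (0, 4, 1) + t(-20, -8, 12) into the plane: -22 + 20t = -27, so t = -1/4.
Intersection: (0, 4, 1) + (-1/4)·(-20, -8, 12) = (5, 6, -2).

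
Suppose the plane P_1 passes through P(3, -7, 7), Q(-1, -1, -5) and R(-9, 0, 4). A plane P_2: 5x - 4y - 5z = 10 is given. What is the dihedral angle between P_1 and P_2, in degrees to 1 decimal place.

PQ = (-4, 6, -12), PR = (-12, 7, -3); a normal to P_1 is PQ × PR = (66, 132, 44).
Using P: P_1 has equation 66x + 132y + 44z = -418.
cos θ = |n₁·n₂| / (|n₁||n₂|) = |-418| / (√23716 · √66).
θ = arccos(0.33411) ≈ 70.5°.

70.5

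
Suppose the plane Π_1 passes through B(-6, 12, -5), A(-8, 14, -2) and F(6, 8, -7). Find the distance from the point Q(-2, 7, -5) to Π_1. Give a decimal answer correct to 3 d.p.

BA = (-2, 2, 3), BF = (12, -4, -2); a normal to Π_1 is BA × BF = (8, 32, -16).
Using B: Π_1 has equation 8x + 32y - 16z = 416.
n·Q − d = (8)·(-2) + (32)·(7) + (-16)·(-5) − 416 = -128; |n| = √1344.
Distance = |-128| / √1344 = 128/√1344 ≈ 3.491.

3.491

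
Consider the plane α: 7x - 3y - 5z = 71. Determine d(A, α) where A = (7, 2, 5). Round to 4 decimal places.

5.8175

n·A − d = (7)·(7) + (-3)·(2) + (-5)·(5) − 71 = -53; |n| = √83.
Distance = |-53| / √83 = 53/√83 ≈ 5.8175.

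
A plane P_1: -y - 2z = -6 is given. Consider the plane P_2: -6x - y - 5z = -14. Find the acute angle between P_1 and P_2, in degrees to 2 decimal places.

cos θ = |n₁·n₂| / (|n₁||n₂|) = |11| / (√5 · √62).
θ = arccos(0.62476) ≈ 51.34°.

51.34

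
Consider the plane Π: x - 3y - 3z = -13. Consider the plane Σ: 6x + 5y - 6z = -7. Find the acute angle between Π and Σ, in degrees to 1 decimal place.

77.9

cos θ = |n₁·n₂| / (|n₁||n₂|) = |9| / (√19 · √97).
θ = arccos(0.20964) ≈ 77.9°.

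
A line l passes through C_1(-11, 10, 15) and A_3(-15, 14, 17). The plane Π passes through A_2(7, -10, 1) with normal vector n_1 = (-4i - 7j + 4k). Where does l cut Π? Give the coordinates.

A direction vector for l is A_3 − C_1 = (-4, 4, 2).
Π: n_1·r = n_1·A_2 gives -4x - 7y + 4z = 46.
Substitute r = (-11, 10, 15) + t(-4, 4, 2) into the plane: 34 + (-4)t = 46, so t = -3.
Intersection: (-11, 10, 15) + (-3)·(-4, 4, 2) = (1, -2, 9).

(1, -2, 9)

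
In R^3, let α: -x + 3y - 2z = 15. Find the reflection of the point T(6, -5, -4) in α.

λ = (n·T − d)/|n|² = (-13 − 15)/14 = -2.
Reflection = T − 2λn = (6, -5, -4) − (-4)·(-1, 3, -2) = (2, 7, -12).

(2, 7, -12)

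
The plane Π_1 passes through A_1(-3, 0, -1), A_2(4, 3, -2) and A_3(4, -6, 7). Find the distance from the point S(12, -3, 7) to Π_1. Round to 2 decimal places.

A_1A_2 = (7, 3, -1), A_1A_3 = (7, -6, 8); a normal to Π_1 is A_1A_2 × A_1A_3 = (18, -63, -63).
Using A_1: Π_1 has equation 18x - 63y - 63z = 9.
n·S − d = (18)·(12) + (-63)·(-3) + (-63)·(7) − 9 = -45; |n| = √8262.
Distance = |-45| / √8262 = 45/√8262 ≈ 0.50.

0.50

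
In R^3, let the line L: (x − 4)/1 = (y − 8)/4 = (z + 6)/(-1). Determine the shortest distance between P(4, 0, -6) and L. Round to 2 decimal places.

2.67

L has direction (1, 4, -1) through (4, 8, -6).
Taking (4, 8, -6) on L with direction v = (1, 4, -1): w = P − (4, 8, -6) = (0, -8, 0), and w × v = (8, 0, 8).
Distance = |w × v| / |v| = √128 / √18 ≈ 2.67.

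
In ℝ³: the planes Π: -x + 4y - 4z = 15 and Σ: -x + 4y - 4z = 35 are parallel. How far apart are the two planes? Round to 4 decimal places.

3.4816

Same normal n = (-1, 4, -4) with |n| = √33; distance = |15 − 35| / |n| = 20/√33 ≈ 3.4816.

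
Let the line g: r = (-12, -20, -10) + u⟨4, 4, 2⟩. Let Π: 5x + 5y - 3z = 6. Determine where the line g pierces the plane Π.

(4, -4, -2)

Substitute r = (-12, -20, -10) + t(4, 4, 2) into the plane: -130 + 34t = 6, so t = 4.
Intersection: (-12, -20, -10) + 4·(4, 4, 2) = (4, -4, -2).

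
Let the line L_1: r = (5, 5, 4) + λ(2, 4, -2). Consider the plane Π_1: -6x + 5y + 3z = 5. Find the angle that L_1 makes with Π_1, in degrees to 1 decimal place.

sin θ = |n·v| / (|n||v|) = |2| / (√70 · √24) = 0.04880.
θ ≈ 2.8°.

2.8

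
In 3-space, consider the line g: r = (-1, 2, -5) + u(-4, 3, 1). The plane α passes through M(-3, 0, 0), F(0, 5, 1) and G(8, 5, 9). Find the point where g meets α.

(-5, 5, -4)

MF = (3, 5, 1), MG = (11, 5, 9); a normal to α is MF × MG = (40, -16, -40).
Using M: α has equation 40x - 16y - 40z = -120.
Substitute r = (-1, 2, -5) + t(-4, 3, 1) into the plane: 128 + (-248)t = -120, so t = 1.
Intersection: (-1, 2, -5) + 1·(-4, 3, 1) = (-5, 5, -4).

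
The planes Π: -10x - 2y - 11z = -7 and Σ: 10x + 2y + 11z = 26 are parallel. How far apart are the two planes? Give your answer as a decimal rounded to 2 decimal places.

1.27

Rescale Σ by 1/(-1): -10x - 2y - 11z = -26. Then distance = |-7 − (-26)| / √225 ≈ 1.27.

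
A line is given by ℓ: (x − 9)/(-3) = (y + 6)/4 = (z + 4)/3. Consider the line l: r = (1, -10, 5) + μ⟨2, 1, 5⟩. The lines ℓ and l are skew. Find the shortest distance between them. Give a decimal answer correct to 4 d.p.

10.9352

ℓ has direction (-3, 4, 3) through (9, -6, -4).
Common perpendicular direction n = (-3, 4, 3) × (2, 1, 5) = (17, 21, -11).
With w = (1, -10, 5) − (9, -6, -4) = (-8, -4, 9), w · n = -319.
Distance = |w · n| / |n| = |-319| / √851 ≈ 10.9352.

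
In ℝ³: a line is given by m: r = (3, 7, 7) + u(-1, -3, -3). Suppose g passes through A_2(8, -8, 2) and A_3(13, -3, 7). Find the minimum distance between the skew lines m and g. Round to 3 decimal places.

A direction vector for g is A_3 − A_2 = (5, 5, 5).
Common perpendicular direction n = (-1, -3, -3) × (5, 5, 5) = (0, -10, 10).
With w = (8, -8, 2) − (3, 7, 7) = (5, -15, -5), w · n = 100.
Distance = |w · n| / |n| = |100| / √200 ≈ 7.071.

7.071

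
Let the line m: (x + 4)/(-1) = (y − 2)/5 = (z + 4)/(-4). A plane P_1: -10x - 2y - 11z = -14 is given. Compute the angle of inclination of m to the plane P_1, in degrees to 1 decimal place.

26.9

m has direction (-1, 5, -4) through (-4, 2, -4).
sin θ = |n·v| / (|n||v|) = |44| / (√225 · √42) = 0.45262.
θ ≈ 26.9°.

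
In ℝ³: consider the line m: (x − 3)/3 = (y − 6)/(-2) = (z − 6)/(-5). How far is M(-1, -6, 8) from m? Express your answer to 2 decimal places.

12.80

m has direction (3, -2, -5) through (3, 6, 6).
Taking (3, 6, 6) on m with direction v = (3, -2, -5): w = M − (3, 6, 6) = (-4, -12, 2), and w × v = (64, -14, 44).
Distance = |w × v| / |v| = √6228 / √38 ≈ 12.80.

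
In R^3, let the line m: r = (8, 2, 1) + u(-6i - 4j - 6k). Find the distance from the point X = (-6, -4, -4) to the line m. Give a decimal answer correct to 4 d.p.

6.3711

Taking (8, 2, 1) on m with direction v = (-6, -4, -6): w = X − (8, 2, 1) = (-14, -6, -5), and w × v = (16, -54, 20).
Distance = |w × v| / |v| = √3572 / √88 ≈ 6.3711.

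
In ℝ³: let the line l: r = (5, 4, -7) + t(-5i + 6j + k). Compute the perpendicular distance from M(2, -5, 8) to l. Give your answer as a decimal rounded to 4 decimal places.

17.4846

Taking (5, 4, -7) on l with direction v = (-5, 6, 1): w = M − (5, 4, -7) = (-3, -9, 15), and w × v = (-99, -72, -63).
Distance = |w × v| / |v| = √18954 / √62 ≈ 17.4846.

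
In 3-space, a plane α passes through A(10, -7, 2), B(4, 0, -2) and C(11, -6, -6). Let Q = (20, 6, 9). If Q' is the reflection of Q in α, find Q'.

AB = (-6, 7, -4), AC = (1, 1, -8); a normal to α is AB × AC = (-52, -52, -13).
Using A: α has equation -52x - 52y - 13z = -182.
λ = (n·Q − d)/|n|² = (-1469 − (-182))/5577 = -3/13.
Reflection = Q − 2λn = (20, 6, 9) − (-6/13)·(-52, -52, -13) = (-4, -18, 3).

(-4, -18, 3)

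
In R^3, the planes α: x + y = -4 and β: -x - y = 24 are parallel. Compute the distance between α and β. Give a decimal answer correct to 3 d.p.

Rescale β by 1/(-1): x + y = -24. Then distance = |-4 − (-24)| / √2 ≈ 14.142.

14.142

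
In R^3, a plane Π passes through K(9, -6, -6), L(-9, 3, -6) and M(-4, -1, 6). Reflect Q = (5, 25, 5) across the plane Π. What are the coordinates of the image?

(-19, -23, -1)

KL = (-18, 9, 0), KM = (-13, 5, 12); a normal to Π is KL × KM = (108, 216, 27).
Using K: Π has equation 108x + 216y + 27z = -486.
λ = (n·Q − d)/|n|² = (6075 − (-486))/59049 = 1/9.
Reflection = Q − 2λn = (5, 25, 5) − (2/9)·(108, 216, 27) = (-19, -23, -1).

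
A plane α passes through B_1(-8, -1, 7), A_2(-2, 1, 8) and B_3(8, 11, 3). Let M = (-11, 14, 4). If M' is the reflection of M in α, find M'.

(-5, 2, -8)

B_1A_2 = (6, 2, 1), B_1B_3 = (16, 12, -4); a normal to α is B_1A_2 × B_1B_3 = (-20, 40, 40).
Using B_1: α has equation -20x + 40y + 40z = 400.
λ = (n·M − d)/|n|² = (940 − 400)/3600 = 3/20.
Reflection = M − 2λn = (-11, 14, 4) − (3/10)·(-20, 40, 40) = (-5, 2, -8).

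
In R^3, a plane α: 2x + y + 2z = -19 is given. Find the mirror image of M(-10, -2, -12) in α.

λ = (n·M − d)/|n|² = (-46 − (-19))/9 = -3.
Reflection = M − 2λn = (-10, -2, -12) − (-6)·(2, 1, 2) = (2, 4, 0).

(2, 4, 0)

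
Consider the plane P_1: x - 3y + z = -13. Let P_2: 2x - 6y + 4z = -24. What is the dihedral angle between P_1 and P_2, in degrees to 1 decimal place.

cos θ = |n₁·n₂| / (|n₁||n₂|) = |24| / (√11 · √56).
θ = arccos(0.96699) ≈ 14.8°.

14.8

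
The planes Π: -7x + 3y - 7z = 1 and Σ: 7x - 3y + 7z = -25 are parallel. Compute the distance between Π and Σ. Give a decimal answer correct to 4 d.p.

2.3202

Rescale Σ by 1/(-1): -7x + 3y - 7z = 25. Then distance = |1 − 25| / √107 ≈ 2.3202.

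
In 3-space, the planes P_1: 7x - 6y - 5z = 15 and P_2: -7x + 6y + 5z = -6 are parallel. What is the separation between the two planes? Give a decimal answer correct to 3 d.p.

Rescale P_2 by 1/(-1): 7x - 6y - 5z = 6. Then distance = |15 − 6| / √110 ≈ 0.858.

0.858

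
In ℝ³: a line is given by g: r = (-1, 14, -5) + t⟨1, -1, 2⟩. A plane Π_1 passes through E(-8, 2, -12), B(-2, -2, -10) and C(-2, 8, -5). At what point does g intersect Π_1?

EB = (6, -4, 2), EC = (6, 6, 7); a normal to Π_1 is EB × EC = (-40, -30, 60).
Using E: Π_1 has equation -40x - 30y + 60z = -460.
Substitute r = (-1, 14, -5) + t(1, -1, 2) into the plane: -680 + 110t = -460, so t = 2.
Intersection: (-1, 14, -5) + 2·(1, -1, 2) = (1, 12, -1).

(1, 12, -1)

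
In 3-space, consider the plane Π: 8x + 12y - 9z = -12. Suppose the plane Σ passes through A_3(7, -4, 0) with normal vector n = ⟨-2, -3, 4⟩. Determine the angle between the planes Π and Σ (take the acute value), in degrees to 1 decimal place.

Σ: n·r = n·A_3 gives -2x - 3y + 4z = -2.
cos θ = |n₁·n₂| / (|n₁||n₂|) = |-88| / (√289 · √29).
θ = arccos(0.96125) ≈ 16.0°.

16.0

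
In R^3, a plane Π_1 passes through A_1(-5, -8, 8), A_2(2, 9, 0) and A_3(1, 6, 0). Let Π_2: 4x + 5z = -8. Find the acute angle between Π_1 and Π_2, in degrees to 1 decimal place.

A_1A_2 = (7, 17, -8), A_1A_3 = (6, 14, -8); a normal to Π_1 is A_1A_2 × A_1A_3 = (-24, 8, -4).
Using A_1: Π_1 has equation -24x + 8y - 4z = 24.
cos θ = |n₁·n₂| / (|n₁||n₂|) = |-116| / (√656 · √41).
θ = arccos(0.70732) ≈ 45.0°.

45.0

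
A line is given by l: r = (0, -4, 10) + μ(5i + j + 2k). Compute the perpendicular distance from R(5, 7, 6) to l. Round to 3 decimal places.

Taking (0, -4, 10) on l with direction v = (5, 1, 2): w = R − (0, -4, 10) = (5, 11, -4), and w × v = (26, -30, -50).
Distance = |w × v| / |v| = √4076 / √30 ≈ 11.656.

11.656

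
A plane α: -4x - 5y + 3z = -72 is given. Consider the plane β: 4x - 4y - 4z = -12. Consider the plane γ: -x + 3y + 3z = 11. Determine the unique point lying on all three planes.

(1, 10, -6)

Solving the 3×3 linear system -4x - 5y + 3z = -72, 4x - 4y - 4z = -12, -x + 3y + 3z = 11 (e.g. by elimination or Cramer's rule, determinant = 64) gives (1, 10, -6).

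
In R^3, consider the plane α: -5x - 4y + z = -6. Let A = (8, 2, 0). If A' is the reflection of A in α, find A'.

λ = (n·A − d)/|n|² = (-48 − (-6))/42 = -1.
Reflection = A − 2λn = (8, 2, 0) − (-2)·(-5, -4, 1) = (-2, -6, 2).

(-2, -6, 2)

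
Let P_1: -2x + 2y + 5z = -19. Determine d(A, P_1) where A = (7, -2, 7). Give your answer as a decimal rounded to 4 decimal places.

n·A − d = (-2)·(7) + (2)·(-2) + (5)·(7) − (-19) = 36; |n| = √33.
Distance = |36| / √33 = 36/√33 ≈ 6.2668.

6.2668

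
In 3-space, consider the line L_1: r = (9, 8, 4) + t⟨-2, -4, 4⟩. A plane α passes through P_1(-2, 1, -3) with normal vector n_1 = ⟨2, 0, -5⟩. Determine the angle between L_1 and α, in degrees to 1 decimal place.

α: n_1·r = n_1·P_1 gives 2x - 5z = 11.
sin θ = |n·v| / (|n||v|) = |-24| / (√29 · √36) = 0.74278.
θ ≈ 48.0°.

48.0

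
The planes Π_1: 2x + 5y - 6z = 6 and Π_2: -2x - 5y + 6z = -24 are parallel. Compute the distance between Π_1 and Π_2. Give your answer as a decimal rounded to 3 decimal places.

Rescale Π_2 by 1/(-1): 2x + 5y - 6z = 24. Then distance = |6 − 24| / √65 ≈ 2.233.

2.233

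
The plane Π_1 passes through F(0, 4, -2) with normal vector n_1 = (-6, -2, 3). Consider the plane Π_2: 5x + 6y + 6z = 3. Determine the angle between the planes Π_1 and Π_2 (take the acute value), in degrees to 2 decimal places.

Π_1: n_1·r = n_1·F gives -6x - 2y + 3z = -14.
cos θ = |n₁·n₂| / (|n₁||n₂|) = |-24| / (√49 · √97).
θ = arccos(0.34812) ≈ 69.63°.

69.63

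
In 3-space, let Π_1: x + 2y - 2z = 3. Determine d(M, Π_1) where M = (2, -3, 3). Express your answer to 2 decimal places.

n·M − d = (1)·(2) + (2)·(-3) + (-2)·(3) − 3 = -13; |n| = √9.
Distance = |-13| / √9 = 13/√9 ≈ 4.33.

4.33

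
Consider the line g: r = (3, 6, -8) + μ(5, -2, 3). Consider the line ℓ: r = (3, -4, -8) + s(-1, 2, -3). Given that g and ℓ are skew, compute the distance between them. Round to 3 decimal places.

Common perpendicular direction n = (5, -2, 3) × (-1, 2, -3) = (0, 12, 8).
With w = (3, -4, -8) − (3, 6, -8) = (0, -10, 0), w · n = -120.
Distance = |w · n| / |n| = |-120| / √208 ≈ 8.321.

8.321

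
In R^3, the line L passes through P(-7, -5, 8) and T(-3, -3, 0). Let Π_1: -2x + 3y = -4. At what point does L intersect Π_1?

(-1, -2, -4)

A direction vector for L is T − P = (4, 2, -8).
Substitute r = (-7, -5, 8) + t(4, 2, -8) into the plane: -1 + (-2)t = -4, so t = 3/2.
Intersection: (-7, -5, 8) + (3/2)·(4, 2, -8) = (-1, -2, -4).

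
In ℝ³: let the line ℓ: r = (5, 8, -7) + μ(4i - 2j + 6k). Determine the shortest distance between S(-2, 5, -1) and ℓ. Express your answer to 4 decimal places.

9.5131

Taking (5, 8, -7) on ℓ with direction v = (4, -2, 6): w = S − (5, 8, -7) = (-7, -3, 6), and w × v = (-6, 66, 26).
Distance = |w × v| / |v| = √5068 / √56 ≈ 9.5131.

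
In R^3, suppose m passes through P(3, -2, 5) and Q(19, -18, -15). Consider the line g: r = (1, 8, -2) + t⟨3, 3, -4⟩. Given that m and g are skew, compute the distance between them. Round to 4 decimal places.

5.6098

A direction vector for m is Q − P = (16, -16, -20).
Common perpendicular direction n = (16, -16, -20) × (3, 3, -4) = (124, 4, 96).
With w = (1, 8, -2) − (3, -2, 5) = (-2, 10, -7), w · n = -880.
Distance = |w · n| / |n| = |-880| / √24608 ≈ 5.6098.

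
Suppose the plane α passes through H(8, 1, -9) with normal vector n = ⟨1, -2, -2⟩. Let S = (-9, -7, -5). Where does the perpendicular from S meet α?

(-8, -9, -7)

α: n·r = n·H gives x - 2y - 2z = 24.
Foot = S − λn with λ = (n·S − d)/|n|² = (15 − 24)/9 = -1.
Foot = (-9, -7, -5) − (-1)·(1, -2, -2) = (-8, -9, -7).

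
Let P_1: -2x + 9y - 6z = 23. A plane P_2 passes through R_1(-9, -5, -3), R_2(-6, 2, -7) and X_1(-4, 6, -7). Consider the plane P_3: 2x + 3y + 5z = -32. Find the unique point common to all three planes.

R_1R_2 = (3, 7, -4), R_1X_1 = (5, 11, -4); a normal to P_2 is R_1R_2 × R_1X_1 = (16, -8, -2).
Using R_1: P_2 has equation 16x - 8y - 2z = -98.
Solving the 3×3 linear system -2x + 9y - 6z = 23, 16x - 8y - 2z = -98, 2x + 3y + 5z = -32 (e.g. by elimination or Cramer's rule, determinant = -1072) gives (-7, -1, -3).

(-7, -1, -3)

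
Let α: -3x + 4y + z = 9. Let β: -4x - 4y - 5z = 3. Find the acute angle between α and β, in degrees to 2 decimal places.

cos θ = |n₁·n₂| / (|n₁||n₂|) = |-9| / (√26 · √57).
θ = arccos(0.23379) ≈ 76.48°.

76.48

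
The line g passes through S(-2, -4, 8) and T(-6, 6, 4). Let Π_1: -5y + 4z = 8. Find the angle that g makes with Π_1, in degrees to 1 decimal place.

63.8

A direction vector for g is T − S = (-4, 10, -4).
sin θ = |n·v| / (|n||v|) = |-66| / (√41 · √132) = 0.89715.
θ ≈ 63.8°.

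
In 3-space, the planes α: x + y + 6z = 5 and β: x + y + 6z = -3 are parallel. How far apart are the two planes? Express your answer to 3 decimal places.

1.298

Same normal n = (1, 1, 6) with |n| = √38; distance = |5 − (-3)| / |n| = 8/√38 ≈ 1.298.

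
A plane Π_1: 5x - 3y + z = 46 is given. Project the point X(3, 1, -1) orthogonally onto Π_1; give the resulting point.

(8, -2, 0)

Foot = X − λn with λ = (n·X − d)/|n|² = (11 − 46)/35 = -1.
Foot = (3, 1, -1) − (-1)·(5, -3, 1) = (8, -2, 0).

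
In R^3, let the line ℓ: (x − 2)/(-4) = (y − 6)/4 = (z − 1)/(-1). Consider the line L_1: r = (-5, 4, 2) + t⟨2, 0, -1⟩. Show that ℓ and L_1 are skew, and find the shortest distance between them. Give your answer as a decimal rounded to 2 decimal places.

2.97

ℓ has direction (-4, 4, -1) through (2, 6, 1).
Common perpendicular direction n = (-4, 4, -1) × (2, 0, -1) = (-4, -6, -8).
With w = (-5, 4, 2) − (2, 6, 1) = (-7, -2, 1), w · n = 32.
Since n ≠ 0 the lines are not parallel, and w · n = 32 ≠ 0 so they do not intersect; hence they are skew.
Distance = |w · n| / |n| = |32| / √116 ≈ 2.97.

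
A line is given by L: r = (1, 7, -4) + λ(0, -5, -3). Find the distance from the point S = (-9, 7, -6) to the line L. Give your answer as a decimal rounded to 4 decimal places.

Taking (1, 7, -4) on L with direction v = (0, -5, -3): w = S − (1, 7, -4) = (-10, 0, -2), and w × v = (-10, -30, 50).
Distance = |w × v| / |v| = √3500 / √34 ≈ 10.1460.

10.1460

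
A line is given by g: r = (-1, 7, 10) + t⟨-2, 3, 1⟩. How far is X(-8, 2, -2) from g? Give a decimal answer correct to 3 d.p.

14.350

Taking (-1, 7, 10) on g with direction v = (-2, 3, 1): w = X − (-1, 7, 10) = (-7, -5, -12), and w × v = (31, 31, -31).
Distance = |w × v| / |v| = √2883 / √14 ≈ 14.350.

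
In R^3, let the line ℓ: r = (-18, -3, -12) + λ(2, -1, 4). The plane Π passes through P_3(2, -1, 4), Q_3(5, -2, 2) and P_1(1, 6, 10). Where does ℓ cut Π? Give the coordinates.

P_3Q_3 = (3, -1, -2), P_3P_1 = (-1, 7, 6); a normal to Π is P_3Q_3 × P_3P_1 = (8, -16, 20).
Using P_3: Π has equation 8x - 16y + 20z = 112.
Substitute r = (-18, -3, -12) + t(2, -1, 4) into the plane: -336 + 112t = 112, so t = 4.
Intersection: (-18, -3, -12) + 4·(2, -1, 4) = (-10, -7, 4).

(-10, -7, 4)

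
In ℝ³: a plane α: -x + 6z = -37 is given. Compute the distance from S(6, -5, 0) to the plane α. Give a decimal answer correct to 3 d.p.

n·S − d = (-1)·(6) + (0)·(-5) + (6)·(0) − (-37) = 31; |n| = √37.
Distance = |31| / √37 = 31/√37 ≈ 5.096.

5.096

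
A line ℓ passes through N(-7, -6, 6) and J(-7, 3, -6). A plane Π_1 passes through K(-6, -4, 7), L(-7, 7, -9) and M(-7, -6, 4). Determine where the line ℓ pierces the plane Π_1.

(-7, 0, -2)

A direction vector for ℓ is J − N = (0, 9, -12).
KL = (-1, 11, -16), KM = (-1, -2, -3); a normal to Π_1 is KL × KM = (-65, 13, 13).
Using K: Π_1 has equation -65x + 13y + 13z = 429.
Substitute r = (-7, -6, 6) + t(0, 9, -12) into the plane: 455 + (-39)t = 429, so t = 2/3.
Intersection: (-7, -6, 6) + (2/3)·(0, 9, -12) = (-7, 0, -2).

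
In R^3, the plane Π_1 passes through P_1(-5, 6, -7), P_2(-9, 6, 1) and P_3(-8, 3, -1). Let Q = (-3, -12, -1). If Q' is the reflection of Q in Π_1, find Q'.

P_1P_2 = (-4, 0, 8), P_1P_3 = (-3, -3, 6); a normal to Π_1 is P_1P_2 × P_1P_3 = (24, 0, 12).
Using P_1: Π_1 has equation 24x + 12z = -204.
λ = (n·Q − d)/|n|² = (-84 − (-204))/720 = 1/6.
Reflection = Q − 2λn = (-3, -12, -1) − (1/3)·(24, 0, 12) = (-11, -12, -5).

(-11, -12, -5)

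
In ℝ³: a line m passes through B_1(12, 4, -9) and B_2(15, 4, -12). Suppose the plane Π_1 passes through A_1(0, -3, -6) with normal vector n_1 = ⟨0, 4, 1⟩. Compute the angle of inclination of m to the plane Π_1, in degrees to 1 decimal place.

9.9

A direction vector for m is B_2 − B_1 = (3, 0, -3).
Π_1: n_1·r = n_1·A_1 gives 4y + z = -18.
sin θ = |n·v| / (|n||v|) = |-3| / (√17 · √18) = 0.17150.
θ ≈ 9.9°.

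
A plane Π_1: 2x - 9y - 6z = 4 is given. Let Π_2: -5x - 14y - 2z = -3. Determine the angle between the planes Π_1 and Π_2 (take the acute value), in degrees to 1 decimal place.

39.1

cos θ = |n₁·n₂| / (|n₁||n₂|) = |128| / (√121 · √225).
θ = arccos(0.77576) ≈ 39.1°.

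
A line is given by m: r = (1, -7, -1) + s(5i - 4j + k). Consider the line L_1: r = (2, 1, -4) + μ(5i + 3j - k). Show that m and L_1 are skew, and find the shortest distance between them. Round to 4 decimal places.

Common perpendicular direction n = (5, -4, 1) × (5, 3, -1) = (1, 10, 35).
With w = (2, 1, -4) − (1, -7, -1) = (1, 8, -3), w · n = -24.
Since n ≠ 0 the lines are not parallel, and w · n = -24 ≠ 0 so they do not intersect; hence they are skew.
Distance = |w · n| / |n| = |-24| / √1326 ≈ 0.6591.

0.6591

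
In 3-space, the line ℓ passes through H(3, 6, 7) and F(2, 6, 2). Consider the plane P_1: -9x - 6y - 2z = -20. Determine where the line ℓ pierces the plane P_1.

(0, 6, -8)

A direction vector for ℓ is F − H = (-1, 0, -5).
Substitute r = (3, 6, 7) + t(-1, 0, -5) into the plane: -77 + 19t = -20, so t = 3.
Intersection: (3, 6, 7) + 3·(-1, 0, -5) = (0, 6, -8).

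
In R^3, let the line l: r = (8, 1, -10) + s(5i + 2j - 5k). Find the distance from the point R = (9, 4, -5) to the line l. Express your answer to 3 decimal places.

Taking (8, 1, -10) on l with direction v = (5, 2, -5): w = R − (8, 1, -10) = (1, 3, 5), and w × v = (-25, 30, -13).
Distance = |w × v| / |v| = √1694 / √54 ≈ 5.601.

5.601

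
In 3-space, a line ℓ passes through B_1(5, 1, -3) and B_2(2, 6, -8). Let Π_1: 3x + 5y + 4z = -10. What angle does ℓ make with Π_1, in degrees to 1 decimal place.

A direction vector for ℓ is B_2 − B_1 = (-3, 5, -5).
sin θ = |n·v| / (|n||v|) = |-4| / (√50 · √59) = 0.07365.
θ ≈ 4.2°.

4.2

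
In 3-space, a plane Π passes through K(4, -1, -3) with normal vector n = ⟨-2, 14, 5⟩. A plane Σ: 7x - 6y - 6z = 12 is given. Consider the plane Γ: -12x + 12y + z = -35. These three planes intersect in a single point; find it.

(0, -3, 1)

Π: n·r = n·K gives -2x + 14y + 5z = -37.
Solving the 3×3 linear system -2x + 14y + 5z = -37, 7x - 6y - 6z = 12, -12x + 12y + z = -35 (e.g. by elimination or Cramer's rule, determinant = 838) gives (0, -3, 1).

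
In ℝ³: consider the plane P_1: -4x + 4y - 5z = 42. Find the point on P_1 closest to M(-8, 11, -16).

(0, 3, -6)

Foot = M − λn with λ = (n·M − d)/|n|² = (156 − 42)/57 = 2.
Foot = (-8, 11, -16) − 2·(-4, 4, -5) = (0, 3, -6).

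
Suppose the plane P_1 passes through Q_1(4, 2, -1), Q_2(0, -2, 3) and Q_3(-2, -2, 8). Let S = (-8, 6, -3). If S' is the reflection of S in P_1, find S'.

Q_1Q_2 = (-4, -4, 4), Q_1Q_3 = (-6, -4, 9); a normal to P_1 is Q_1Q_2 × Q_1Q_3 = (-20, 12, -8).
Using Q_1: P_1 has equation -20x + 12y - 8z = -48.
λ = (n·S − d)/|n|² = (256 − (-48))/608 = 1/2.
Reflection = S − 2λn = (-8, 6, -3) − 1·(-20, 12, -8) = (12, -6, 5).

(12, -6, 5)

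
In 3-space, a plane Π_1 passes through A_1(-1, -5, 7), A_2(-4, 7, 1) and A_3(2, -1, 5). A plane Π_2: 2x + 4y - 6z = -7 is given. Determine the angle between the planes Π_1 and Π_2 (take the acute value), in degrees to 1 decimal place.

A_1A_2 = (-3, 12, -6), A_1A_3 = (3, 4, -2); a normal to Π_1 is A_1A_2 × A_1A_3 = (0, -24, -48).
Using A_1: Π_1 has equation -24y - 48z = -216.
cos θ = |n₁·n₂| / (|n₁||n₂|) = |192| / (√2880 · √56).
θ = arccos(0.47809) ≈ 61.4°.

61.4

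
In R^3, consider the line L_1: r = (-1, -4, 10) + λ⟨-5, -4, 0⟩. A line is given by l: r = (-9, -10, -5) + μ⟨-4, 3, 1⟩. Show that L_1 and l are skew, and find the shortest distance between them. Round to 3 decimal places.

Common perpendicular direction n = (-5, -4, 0) × (-4, 3, 1) = (-4, 5, -31).
With w = (-9, -10, -5) − (-1, -4, 10) = (-8, -6, -15), w · n = 467.
Since n ≠ 0 the lines are not parallel, and w · n = 467 ≠ 0 so they do not intersect; hence they are skew.
Distance = |w · n| / |n| = |467| / √1002 ≈ 14.753.

14.753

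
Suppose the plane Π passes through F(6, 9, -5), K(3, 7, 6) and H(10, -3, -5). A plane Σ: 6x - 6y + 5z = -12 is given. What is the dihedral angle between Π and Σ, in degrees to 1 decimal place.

FK = (-3, -2, 11), FH = (4, -12, 0); a normal to Π is FK × FH = (132, 44, 44).
Using F: Π has equation 132x + 44y + 44z = 968.
cos θ = |n₁·n₂| / (|n₁||n₂|) = |748| / (√21296 · √97).
θ = arccos(0.52044) ≈ 58.6°.

58.6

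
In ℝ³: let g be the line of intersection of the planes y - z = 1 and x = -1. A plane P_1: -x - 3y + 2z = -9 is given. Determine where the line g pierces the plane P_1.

(-1, 8, 7)

Direction of g: (0, 1, -1) × (1, 0, 0) = (0, -1, -1).
A point on g: solving the two plane equations with y = 7 gives (-1, 7, 6).
Substitute r = (-1, 7, 6) + t(0, -1, -1) into the plane: -8 + 1t = -9, so t = -1.
Intersection: (-1, 7, 6) + (-1)·(0, -1, -1) = (-1, 8, 7).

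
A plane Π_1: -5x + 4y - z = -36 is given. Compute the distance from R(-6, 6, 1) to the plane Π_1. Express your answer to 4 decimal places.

n·R − d = (-5)·(-6) + (4)·(6) + (-1)·(1) − (-36) = 89; |n| = √42.
Distance = |89| / √42 = 89/√42 ≈ 13.7330.

13.7330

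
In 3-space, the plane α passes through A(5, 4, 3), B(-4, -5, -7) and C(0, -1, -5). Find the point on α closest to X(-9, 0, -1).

(-4, -5, -1)

AB = (-9, -9, -10), AC = (-5, -5, -8); a normal to α is AB × AC = (22, -22, 0).
Using A: α has equation 22x - 22y = 22.
Foot = X − λn with λ = (n·X − d)/|n|² = (-198 − 22)/968 = -5/22.
Foot = (-9, 0, -1) − (-5/22)·(22, -22, 0) = (-4, -5, -1).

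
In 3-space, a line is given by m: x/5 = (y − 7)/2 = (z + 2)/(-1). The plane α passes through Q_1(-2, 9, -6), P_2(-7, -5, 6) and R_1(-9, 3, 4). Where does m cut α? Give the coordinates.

(-5, 5, -1)

m has direction (5, 2, -1) through (0, 7, -2).
Q_1P_2 = (-5, -14, 12), Q_1R_1 = (-7, -6, 10); a normal to α is Q_1P_2 × Q_1R_1 = (-68, -34, -68).
Using Q_1: α has equation -68x - 34y - 68z = 238.
Substitute r = (0, 7, -2) + t(5, 2, -1) into the plane: -102 + (-340)t = 238, so t = -1.
Intersection: (0, 7, -2) + (-1)·(5, 2, -1) = (-5, 5, -1).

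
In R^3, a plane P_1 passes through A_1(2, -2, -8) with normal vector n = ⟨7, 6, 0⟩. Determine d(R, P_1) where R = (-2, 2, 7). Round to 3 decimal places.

0.434

P_1: n·r = n·A_1 gives 7x + 6y = 2.
n·R − d = (7)·(-2) + (6)·(2) + (0)·(7) − 2 = -4; |n| = √85.
Distance = |-4| / √85 = 4/√85 ≈ 0.434.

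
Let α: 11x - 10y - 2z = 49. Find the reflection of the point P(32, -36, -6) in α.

λ = (n·P − d)/|n|² = (724 − 49)/225 = 3.
Reflection = P − 2λn = (32, -36, -6) − 6·(11, -10, -2) = (-34, 24, 6).

(-34, 24, 6)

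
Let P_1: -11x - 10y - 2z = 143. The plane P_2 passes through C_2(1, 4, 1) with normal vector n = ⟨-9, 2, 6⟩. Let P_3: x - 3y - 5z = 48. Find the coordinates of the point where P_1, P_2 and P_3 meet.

(-7, -5, -8)

P_2: n·r = n·C_2 gives -9x + 2y + 6z = 5.
Solving the 3×3 linear system -11x - 10y - 2z = 143, -9x + 2y + 6z = 5, x - 3y - 5z = 48 (e.g. by elimination or Cramer's rule, determinant = 252) gives (-7, -5, -8).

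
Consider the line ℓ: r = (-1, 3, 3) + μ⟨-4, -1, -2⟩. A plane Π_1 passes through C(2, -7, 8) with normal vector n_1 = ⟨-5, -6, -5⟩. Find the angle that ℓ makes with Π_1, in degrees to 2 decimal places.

57.90

Π_1: n_1·r = n_1·C gives -5x - 6y - 5z = -8.
sin θ = |n·v| / (|n||v|) = |36| / (√86 · √21) = 0.84712.
θ ≈ 57.90°.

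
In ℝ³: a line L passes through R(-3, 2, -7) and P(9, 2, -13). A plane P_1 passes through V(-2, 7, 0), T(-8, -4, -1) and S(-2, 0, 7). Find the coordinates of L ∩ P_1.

(-7, 2, -5)

A direction vector for L is P − R = (12, 0, -6).
VT = (-6, -11, -1), VS = (0, -7, 7); a normal to P_1 is VT × VS = (-84, 42, 42).
Using V: P_1 has equation -84x + 42y + 42z = 462.
Substitute r = (-3, 2, -7) + t(12, 0, -6) into the plane: 42 + (-1260)t = 462, so t = -1/3.
Intersection: (-3, 2, -7) + (-1/3)·(12, 0, -6) = (-7, 2, -5).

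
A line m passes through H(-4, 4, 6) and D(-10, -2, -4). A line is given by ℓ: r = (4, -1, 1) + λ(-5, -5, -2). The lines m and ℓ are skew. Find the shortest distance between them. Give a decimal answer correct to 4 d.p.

9.1924

A direction vector for m is D − H = (-6, -6, -10).
Common perpendicular direction n = (-6, -6, -10) × (-5, -5, -2) = (-38, 38, 0).
With w = (4, -1, 1) − (-4, 4, 6) = (8, -5, -5), w · n = -494.
Distance = |w · n| / |n| = |-494| / √2888 ≈ 9.1924.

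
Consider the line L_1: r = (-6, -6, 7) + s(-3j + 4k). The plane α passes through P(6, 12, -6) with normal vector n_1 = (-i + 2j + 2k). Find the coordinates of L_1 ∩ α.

(-6, -3, 3)

α: n_1·r = n_1·P gives -x + 2y + 2z = 6.
Substitute r = (-6, -6, 7) + t(0, -3, 4) into the plane: 8 + 2t = 6, so t = -1.
Intersection: (-6, -6, 7) + (-1)·(0, -3, 4) = (-6, -3, 3).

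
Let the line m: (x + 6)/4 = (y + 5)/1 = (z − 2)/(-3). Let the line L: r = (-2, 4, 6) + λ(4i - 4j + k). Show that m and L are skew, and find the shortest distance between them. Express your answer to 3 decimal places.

m has direction (4, 1, -3) through (-6, -5, 2).
Common perpendicular direction n = (4, 1, -3) × (4, -4, 1) = (-11, -16, -20).
With w = (-2, 4, 6) − (-6, -5, 2) = (4, 9, 4), w · n = -268.
Since n ≠ 0 the lines are not parallel, and w · n = -268 ≠ 0 so they do not intersect; hence they are skew.
Distance = |w · n| / |n| = |-268| / √777 ≈ 9.614.

9.614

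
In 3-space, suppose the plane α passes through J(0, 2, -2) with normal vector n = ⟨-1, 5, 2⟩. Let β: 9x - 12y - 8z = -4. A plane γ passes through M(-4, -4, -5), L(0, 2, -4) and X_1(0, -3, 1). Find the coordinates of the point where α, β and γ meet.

α: n·r = n·J gives -x + 5y + 2z = 6.
ML = (4, 6, 1), MX_1 = (4, 1, 6); a normal to γ is ML × MX_1 = (35, -20, -20).
Using M: γ has equation 35x - 20y - 20z = 40.
Solving the 3×3 linear system -x + 5y + 2z = 6, 9x - 12y - 8z = -4, 35x - 20y - 20z = 40 (e.g. by elimination or Cramer's rule, determinant = -100) gives (4, 0, 5).

(4, 0, 5)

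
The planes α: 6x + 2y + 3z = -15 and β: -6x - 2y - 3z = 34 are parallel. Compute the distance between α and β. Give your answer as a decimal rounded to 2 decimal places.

2.71

Rescale β by 1/(-1): 6x + 2y + 3z = -34. Then distance = |-15 − (-34)| / √49 ≈ 2.71.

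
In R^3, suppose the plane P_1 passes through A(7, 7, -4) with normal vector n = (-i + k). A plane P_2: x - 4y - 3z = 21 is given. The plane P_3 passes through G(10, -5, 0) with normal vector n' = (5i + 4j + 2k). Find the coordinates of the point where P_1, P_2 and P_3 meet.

P_1: n·r = n·A gives -x + z = -11.
P_3: n'·r = n'·G gives 5x + 4y + 2z = 30.
Solving the 3×3 linear system -x + z = -11, x - 4y - 3z = 21, 5x + 4y + 2z = 30 (e.g. by elimination or Cramer's rule, determinant = 20) gives (8, -1, -3).

(8, -1, -3)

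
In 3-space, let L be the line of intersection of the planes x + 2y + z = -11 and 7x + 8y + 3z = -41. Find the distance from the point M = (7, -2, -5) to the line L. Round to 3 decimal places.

7.507

Direction of L: (1, 2, 1) × (7, 8, 3) = (-2, 4, -6).
A point on L: solving the two plane equations with x = 3 gives (3, -10, 6).
Taking (3, -10, 6) on L with direction v = (-2, 4, -6): w = M − (3, -10, 6) = (4, 8, -11), and w × v = (-4, 46, 32).
Distance = |w × v| / |v| = √3156 / √56 ≈ 7.507.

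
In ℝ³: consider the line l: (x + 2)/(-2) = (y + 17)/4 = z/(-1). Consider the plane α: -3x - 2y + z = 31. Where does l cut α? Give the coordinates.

l has direction (-2, 4, -1) through (-2, -17, 0).
Substitute r = (-2, -17, 0) + t(-2, 4, -1) into the plane: 40 + (-3)t = 31, so t = 3.
Intersection: (-2, -17, 0) + 3·(-2, 4, -1) = (-8, -5, -3).

(-8, -5, -3)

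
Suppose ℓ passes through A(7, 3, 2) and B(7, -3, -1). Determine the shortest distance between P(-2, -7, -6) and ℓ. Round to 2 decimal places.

A direction vector for ℓ is B − A = (0, -6, -3).
Taking (7, 3, 2) on ℓ with direction v = (0, -6, -3): w = P − (7, 3, 2) = (-9, -10, -8), and w × v = (-18, -27, 54).
Distance = |w × v| / |v| = √3969 / √45 ≈ 9.39.

9.39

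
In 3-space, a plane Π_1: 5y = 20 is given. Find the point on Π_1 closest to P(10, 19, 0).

Foot = P − λn with λ = (n·P − d)/|n|² = (95 − 20)/25 = 3.
Foot = (10, 19, 0) − 3·(0, 5, 0) = (10, 4, 0).

(10, 4, 0)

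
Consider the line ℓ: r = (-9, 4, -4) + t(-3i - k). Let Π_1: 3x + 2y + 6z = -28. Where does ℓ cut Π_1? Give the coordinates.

(-6, 4, -3)

Substitute r = (-9, 4, -4) + t(-3, 0, -1) into the plane: -43 + (-15)t = -28, so t = -1.
Intersection: (-9, 4, -4) + (-1)·(-3, 0, -1) = (-6, 4, -3).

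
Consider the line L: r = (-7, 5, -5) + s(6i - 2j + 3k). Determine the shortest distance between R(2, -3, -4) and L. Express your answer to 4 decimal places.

6.1029

Taking (-7, 5, -5) on L with direction v = (6, -2, 3): w = R − (-7, 5, -5) = (9, -8, 1), and w × v = (-22, -21, 30).
Distance = |w × v| / |v| = √1825 / √49 ≈ 6.1029.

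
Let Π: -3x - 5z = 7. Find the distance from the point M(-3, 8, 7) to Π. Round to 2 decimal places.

n·M − d = (-3)·(-3) + (0)·(8) + (-5)·(7) − 7 = -33; |n| = √34.
Distance = |-33| / √34 = 33/√34 ≈ 5.66.

5.66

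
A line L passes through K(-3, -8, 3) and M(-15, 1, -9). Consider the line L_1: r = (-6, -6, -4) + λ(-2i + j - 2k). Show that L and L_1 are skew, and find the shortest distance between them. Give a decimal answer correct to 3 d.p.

2.828

A direction vector for L is M − K = (-12, 9, -12).
Common perpendicular direction n = (-12, 9, -12) × (-2, 1, -2) = (-6, 0, 6).
With w = (-6, -6, -4) − (-3, -8, 3) = (-3, 2, -7), w · n = -24.
Since n ≠ 0 the lines are not parallel, and w · n = -24 ≠ 0 so they do not intersect; hence they are skew.
Distance = |w · n| / |n| = |-24| / √72 ≈ 2.828.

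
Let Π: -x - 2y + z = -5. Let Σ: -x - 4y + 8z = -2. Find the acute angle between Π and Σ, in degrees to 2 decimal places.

cos θ = |n₁·n₂| / (|n₁||n₂|) = |17| / (√6 · √81).
θ = arccos(0.77114) ≈ 39.54°.

39.54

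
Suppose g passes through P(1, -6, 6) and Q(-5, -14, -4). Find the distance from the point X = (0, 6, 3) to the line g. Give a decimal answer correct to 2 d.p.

A direction vector for g is Q − P = (-6, -8, -10).
Taking (1, -6, 6) on g with direction v = (-6, -8, -10): w = X − (1, -6, 6) = (-1, 12, -3), and w × v = (-144, 8, 80).
Distance = |w × v| / |v| = √27200 / √200 ≈ 11.66.

11.66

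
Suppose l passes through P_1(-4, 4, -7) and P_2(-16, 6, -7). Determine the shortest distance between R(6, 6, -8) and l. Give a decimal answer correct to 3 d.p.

3.752

A direction vector for l is P_2 − P_1 = (-12, 2, 0).
Taking (-4, 4, -7) on l with direction v = (-12, 2, 0): w = R − (-4, 4, -7) = (10, 2, -1), and w × v = (2, 12, 44).
Distance = |w × v| / |v| = √2084 / √148 ≈ 3.752.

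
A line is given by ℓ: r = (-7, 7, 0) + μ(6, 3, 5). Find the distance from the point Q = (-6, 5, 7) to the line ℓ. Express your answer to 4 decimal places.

6.0415

Taking (-7, 7, 0) on ℓ with direction v = (6, 3, 5): w = Q − (-7, 7, 0) = (1, -2, 7), and w × v = (-31, 37, 15).
Distance = |w × v| / |v| = √2555 / √70 ≈ 6.0415.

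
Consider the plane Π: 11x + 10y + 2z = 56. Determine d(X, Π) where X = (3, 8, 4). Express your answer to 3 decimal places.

n·X − d = (11)·(3) + (10)·(8) + (2)·(4) − 56 = 65; |n| = √225.
Distance = |65| / √225 = 65/√225 ≈ 4.333.

4.333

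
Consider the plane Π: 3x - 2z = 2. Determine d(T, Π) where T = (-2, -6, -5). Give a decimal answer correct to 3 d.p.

n·T − d = (3)·(-2) + (0)·(-6) + (-2)·(-5) − 2 = 2; |n| = √13.
Distance = |2| / √13 = 2/√13 ≈ 0.555.

0.555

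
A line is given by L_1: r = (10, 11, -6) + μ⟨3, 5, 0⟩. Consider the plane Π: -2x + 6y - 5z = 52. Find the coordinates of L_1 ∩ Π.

(7, 6, -6)

Substitute r = (10, 11, -6) + t(3, 5, 0) into the plane: 76 + 24t = 52, so t = -1.
Intersection: (10, 11, -6) + (-1)·(3, 5, 0) = (7, 6, -6).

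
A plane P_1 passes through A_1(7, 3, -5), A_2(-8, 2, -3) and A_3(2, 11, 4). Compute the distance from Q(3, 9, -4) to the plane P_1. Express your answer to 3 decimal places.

4.061

A_1A_2 = (-15, -1, 2), A_1A_3 = (-5, 8, 9); a normal to P_1 is A_1A_2 × A_1A_3 = (-25, 125, -125).
Using A_1: P_1 has equation -25x + 125y - 125z = 825.
n·Q − d = (-25)·(3) + (125)·(9) + (-125)·(-4) − 825 = 725; |n| = √31875.
Distance = |725| / √31875 = 725/√31875 ≈ 4.061.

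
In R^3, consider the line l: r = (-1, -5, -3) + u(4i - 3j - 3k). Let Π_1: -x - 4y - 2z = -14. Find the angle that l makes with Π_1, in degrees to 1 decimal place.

sin θ = |n·v| / (|n||v|) = |14| / (√21 · √34) = 0.52394.
θ ≈ 31.6°.

31.6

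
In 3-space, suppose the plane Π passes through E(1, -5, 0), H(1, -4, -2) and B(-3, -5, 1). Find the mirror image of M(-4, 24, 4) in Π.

EH = (0, 1, -2), EB = (-4, 0, 1); a normal to Π is EH × EB = (1, 8, 4).
Using E: Π has equation x + 8y + 4z = -39.
λ = (n·M − d)/|n|² = (204 − (-39))/81 = 3.
Reflection = M − 2λn = (-4, 24, 4) − 6·(1, 8, 4) = (-10, -24, -20).

(-10, -24, -20)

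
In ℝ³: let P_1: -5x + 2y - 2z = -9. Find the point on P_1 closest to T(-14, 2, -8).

Foot = T − λn with λ = (n·T − d)/|n|² = (90 − (-9))/33 = 3.
Foot = (-14, 2, -8) − 3·(-5, 2, -2) = (1, -4, -2).

(1, -4, -2)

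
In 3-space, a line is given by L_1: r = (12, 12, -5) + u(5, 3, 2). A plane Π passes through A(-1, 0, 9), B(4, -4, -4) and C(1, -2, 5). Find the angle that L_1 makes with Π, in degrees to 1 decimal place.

80.8

AB = (5, -4, -13), AC = (2, -2, -4); a normal to Π is AB × AC = (-10, -6, -2).
Using A: Π has equation -10x - 6y - 2z = -8.
sin θ = |n·v| / (|n||v|) = |-72| / (√140 · √38) = 0.98714.
θ ≈ 80.8°.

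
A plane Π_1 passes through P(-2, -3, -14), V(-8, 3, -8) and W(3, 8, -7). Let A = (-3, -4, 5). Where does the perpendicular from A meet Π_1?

(-6, 5, -7)

PV = (-6, 6, 6), PW = (5, 11, 7); a normal to Π_1 is PV × PW = (-24, 72, -96).
Using P: Π_1 has equation -24x + 72y - 96z = 1176.
Foot = A − λn with λ = (n·A − d)/|n|² = (-696 − 1176)/14976 = -1/8.
Foot = (-3, -4, 5) − (-1/8)·(-24, 72, -96) = (-6, 5, -7).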